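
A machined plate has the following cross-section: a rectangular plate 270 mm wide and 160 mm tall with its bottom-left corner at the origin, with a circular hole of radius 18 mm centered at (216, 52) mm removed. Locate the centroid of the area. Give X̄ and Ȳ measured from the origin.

X̄ = 133.05 mm, Ȳ = 80.68 mm

plate: A = 270 × 160 = 43200.00, centroid at (135.00, 80.00).
hole: A = −π·18² = -1017.88, centroid at (216.00, 52.00).
ΣA = 42182.12 mm²
ΣAX̄ = (43200.00)(135.00) + (-1017.88)(216.00) = 5612138.78 mm³
ΣAȲ = (43200.00)(80.00) + (-1017.88)(52.00) = 3403070.45 mm³
X̄ = 5612138.78 / 42182.12 = 133.05 mm
Ȳ = 3403070.45 / 42182.12 = 80.68 mm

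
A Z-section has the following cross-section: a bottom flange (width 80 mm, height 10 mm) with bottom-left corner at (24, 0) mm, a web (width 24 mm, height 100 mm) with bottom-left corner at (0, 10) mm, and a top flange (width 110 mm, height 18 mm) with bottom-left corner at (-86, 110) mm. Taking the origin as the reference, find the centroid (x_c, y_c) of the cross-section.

bottom flange: A = 80 × 10 = 800.00, centroid at (64.00, 5.00).
web: A = 24 × 100 = 2400.00, centroid at (12.00, 60.00).
top flange: A = 110 × 18 = 1980.00, centroid at (-31.00, 119.00).
ΣA = 5180.00 mm², ΣAx_c = 18620.00 mm³, ΣAy_c = 383620.00 mm³.
x_c = 18620.00/5180.00 = 3.59 mm; y_c = 383620.00/5180.00 = 74.06 mm.

x_c = 3.59 mm, y_c = 74.06 mm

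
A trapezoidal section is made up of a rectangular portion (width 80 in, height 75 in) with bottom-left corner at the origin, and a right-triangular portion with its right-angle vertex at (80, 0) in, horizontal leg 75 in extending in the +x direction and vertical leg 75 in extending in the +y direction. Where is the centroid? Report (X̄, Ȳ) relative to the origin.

X̄ = 60.74 in, Ȳ = 33.51 in

rectangular portion: A = 80 × 75 = 6000.00, centroid at (40.00, 37.50).
triangular portion: A = ½·75·75 = 2812.50, centroid at (105.00, 25.00).
ΣA = 8812.50 in²
ΣAX̄ = (6000.00)(40.00) + (2812.50)(105.00) = 535312.50 in³
ΣAȲ = (6000.00)(37.50) + (2812.50)(25.00) = 295312.50 in³
X̄ = 535312.50 / 8812.50 = 60.74 in
Ȳ = 295312.50 / 8812.50 = 33.51 in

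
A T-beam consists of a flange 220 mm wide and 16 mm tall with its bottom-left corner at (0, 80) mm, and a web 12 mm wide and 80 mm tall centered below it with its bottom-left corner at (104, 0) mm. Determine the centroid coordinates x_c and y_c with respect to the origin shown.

Part | A | x̄ᵢ | ȳᵢ | A·x̄ᵢ | A·ȳᵢ
web | 960.00 | 110.00 | 40.00 | 105600.00 | 38400.00
flange | 3520.00 | 110.00 | 88.00 | 387200.00 | 309760.00
Σ | 4480.00 |  |  | 492800.00 | 348160.00
x_c = 492800.00 / 4480.00 = 110.00 mm
y_c = 348160.00 / 4480.00 = 77.71 mm

x_c = 110.00 mm, y_c = 77.71 mm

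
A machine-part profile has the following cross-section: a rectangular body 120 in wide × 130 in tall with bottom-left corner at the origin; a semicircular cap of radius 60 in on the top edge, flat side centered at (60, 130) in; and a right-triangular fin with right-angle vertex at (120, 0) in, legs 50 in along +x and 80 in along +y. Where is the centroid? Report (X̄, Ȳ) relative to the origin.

X̄ = 66.59 in, Ȳ = 83.70 in

rectangular body: A = 120 × 130 = 15600.00, centroid at (60.00, 65.00).
semicircular top: A = ½π·60² = 5654.87, centroid at (60.00, 155.46).
triangular fin: A = ½·50·80 = 2000.00, centroid at (136.67, 26.67).
ΣA = 23254.87 in², ΣAX̄ = 1548625.34 in³, ΣAȲ = 1946466.01 in³.
X̄ = 1548625.34/23254.87 = 66.59 in; Ȳ = 1946466.01/23254.87 = 83.70 in.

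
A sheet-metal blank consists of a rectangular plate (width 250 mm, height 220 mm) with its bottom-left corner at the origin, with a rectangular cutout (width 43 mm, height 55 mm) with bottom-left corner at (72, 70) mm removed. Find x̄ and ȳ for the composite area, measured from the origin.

plate: A = 250 × 220 = 55000.00, centroid at (125.00, 110.00).
hole: A = −(43 × 55) = -2365.00, centroid at (93.50, 97.50).
ΣA = 52635.00 mm²
ΣAx̄ = (55000.00)(125.00) + (-2365.00)(93.50) = 6653872.50 mm³
ΣAȳ = (55000.00)(110.00) + (-2365.00)(97.50) = 5819412.50 mm³
x̄ = 6653872.50 / 52635.00 = 126.42 mm
ȳ = 5819412.50 / 52635.00 = 110.56 mm

x̄ = 126.42 mm, ȳ = 110.56 mm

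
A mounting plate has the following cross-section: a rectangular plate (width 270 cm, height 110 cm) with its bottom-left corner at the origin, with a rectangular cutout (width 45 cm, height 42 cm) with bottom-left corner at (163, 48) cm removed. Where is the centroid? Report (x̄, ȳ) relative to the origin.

plate: A = 270 × 110 = 29700.00, centroid at (135.00, 55.00).
hole: A = −(45 × 42) = -1890.00, centroid at (185.50, 69.00).
ΣA = 27810.00 cm²
ΣAx̄ = (29700.00)(135.00) + (-1890.00)(185.50) = 3658905.00 cm³
ΣAȳ = (29700.00)(55.00) + (-1890.00)(69.00) = 1503090.00 cm³
x̄ = 3658905.00 / 27810.00 = 131.57 cm
ȳ = 1503090.00 / 27810.00 = 54.05 cm

x̄ = 131.57 cm, ȳ = 54.05 cm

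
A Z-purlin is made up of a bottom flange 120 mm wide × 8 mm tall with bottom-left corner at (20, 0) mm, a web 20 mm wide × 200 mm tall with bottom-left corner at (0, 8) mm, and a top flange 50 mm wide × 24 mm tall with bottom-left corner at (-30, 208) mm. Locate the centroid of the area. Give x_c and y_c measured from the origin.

x_c = 17.99 mm, y_c = 113.61 mm

bottom flange: A = 120 × 8 = 960.00, centroid at (80.00, 4.00).
web: A = 20 × 200 = 4000.00, centroid at (10.00, 108.00).
top flange: A = 50 × 24 = 1200.00, centroid at (-5.00, 220.00).
ΣA = 6160.00 mm², ΣAx_c = 110800.00 mm³, ΣAy_c = 699840.00 mm³.
x_c = 110800.00/6160.00 = 17.99 mm; y_c = 699840.00/6160.00 = 113.61 mm.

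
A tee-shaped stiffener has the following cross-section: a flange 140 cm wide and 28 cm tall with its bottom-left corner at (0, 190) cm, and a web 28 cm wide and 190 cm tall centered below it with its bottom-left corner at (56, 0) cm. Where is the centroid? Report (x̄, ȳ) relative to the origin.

web: A = 28 × 190 = 5320.00, centroid at (70.00, 95.00).
flange: A = 140 × 28 = 3920.00, centroid at (70.00, 204.00).
ΣA = 9240.00 cm²
ΣAx̄ = (5320.00)(70.00) + (3920.00)(70.00) = 646800.00 cm³
ΣAȳ = (5320.00)(95.00) + (3920.00)(204.00) = 1305080.00 cm³
x̄ = 646800.00 / 9240.00 = 70.00 cm
ȳ = 1305080.00 / 9240.00 = 141.24 cm

x̄ = 70.00 cm, ȳ = 141.24 cm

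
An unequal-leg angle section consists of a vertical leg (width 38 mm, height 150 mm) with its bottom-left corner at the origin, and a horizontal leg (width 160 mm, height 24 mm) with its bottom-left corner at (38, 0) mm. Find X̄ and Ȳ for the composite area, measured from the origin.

vertical leg: A = 38 × 150 = 5700.00, centroid at (19.00, 75.00).
horizontal leg: A = 160 × 24 = 3840.00, centroid at (118.00, 12.00).
ΣA = 9540.00 mm²
ΣAX̄ = (5700.00)(19.00) + (3840.00)(118.00) = 561420.00 mm³
ΣAȲ = (5700.00)(75.00) + (3840.00)(12.00) = 473580.00 mm³
X̄ = 561420.00 / 9540.00 = 58.85 mm
Ȳ = 473580.00 / 9540.00 = 49.64 mm

X̄ = 58.85 mm, Ȳ = 49.64 mm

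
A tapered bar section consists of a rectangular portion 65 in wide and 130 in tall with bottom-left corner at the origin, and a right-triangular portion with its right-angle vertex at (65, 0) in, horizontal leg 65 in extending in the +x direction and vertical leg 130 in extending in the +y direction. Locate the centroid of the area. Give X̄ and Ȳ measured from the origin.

rectangular portion: A = 65 × 130 = 8450.00, centroid at (32.50, 65.00).
triangular portion: A = ½·65·130 = 4225.00, centroid at (86.67, 43.33).
ΣA = 12675.00 in², ΣAX̄ = 640791.67 in³, ΣAȲ = 732333.33 in³.
X̄ = 640791.67/12675.00 = 50.56 in; Ȳ = 732333.33/12675.00 = 57.78 in.

X̄ = 50.56 in, Ȳ = 57.78 in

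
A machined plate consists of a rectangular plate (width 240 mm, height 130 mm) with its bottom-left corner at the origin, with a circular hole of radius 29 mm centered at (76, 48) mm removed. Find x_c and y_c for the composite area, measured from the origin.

Part | A | x̄ᵢ | ȳᵢ | A·x̄ᵢ | A·ȳᵢ
plate | 31200.00 | 120.00 | 65.00 | 3744000.00 | 2028000.00
hole | -2642.08 | 76.00 | 48.00 | -200798.04 | -126819.81
Σ | 28557.92 |  |  | 3543201.96 | 1901180.19
x_c = 3543201.96 / 28557.92 = 124.07 mm
y_c = 1901180.19 / 28557.92 = 66.57 mm

x_c = 124.07 mm, y_c = 66.57 mm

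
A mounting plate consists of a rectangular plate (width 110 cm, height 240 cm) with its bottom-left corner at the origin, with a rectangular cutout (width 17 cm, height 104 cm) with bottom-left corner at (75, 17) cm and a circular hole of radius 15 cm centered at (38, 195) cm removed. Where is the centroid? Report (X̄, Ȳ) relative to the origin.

plate: A = 110 × 240 = 26400.00, centroid at (55.00, 120.00).
hole 1: A = −(17 × 104) = -1768.00, centroid at (83.50, 69.00).
hole 2: A = −π·15² = -706.86, centroid at (38.00, 195.00).
ΣA = 23925.14 cm²
ΣAX̄ = (26400.00)(55.00) + (-1768.00)(83.50) + (-706.86)(38.00) = 1277511.38 cm³
ΣAȲ = (26400.00)(120.00) + (-1768.00)(69.00) + (-706.86)(195.00) = 2908170.62 cm³
X̄ = 1277511.38 / 23925.14 = 53.40 cm
Ȳ = 2908170.62 / 23925.14 = 121.55 cm

X̄ = 53.40 cm, Ȳ = 121.55 cm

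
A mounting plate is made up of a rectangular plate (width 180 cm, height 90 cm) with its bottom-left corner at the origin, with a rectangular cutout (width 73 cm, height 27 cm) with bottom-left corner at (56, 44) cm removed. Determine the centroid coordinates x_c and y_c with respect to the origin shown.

plate: A = 180 × 90 = 16200.00, centroid at (90.00, 45.00).
hole: A = −(73 × 27) = -1971.00, centroid at (92.50, 57.50).
ΣA = 14229.00 cm², ΣAx_c = 1275682.50 cm³, ΣAy_c = 615667.50 cm³.
x_c = 1275682.50/14229.00 = 89.65 cm; y_c = 615667.50/14229.00 = 43.27 cm.

x_c = 89.65 cm, y_c = 43.27 cm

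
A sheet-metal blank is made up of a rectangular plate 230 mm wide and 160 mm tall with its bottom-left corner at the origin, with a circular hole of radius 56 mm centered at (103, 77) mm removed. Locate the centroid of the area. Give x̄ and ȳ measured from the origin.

plate: A = 230 × 160 = 36800.00, centroid at (115.00, 80.00).
hole: A = −π·56² = -9852.03, centroid at (103.00, 77.00).
ΣA = 26947.97 mm², ΣAx̄ = 3217240.44 mm³, ΣAȳ = 2185393.34 mm³.
x̄ = 3217240.44/26947.97 = 119.39 mm; ȳ = 2185393.34/26947.97 = 81.10 mm.

x̄ = 119.39 mm, ȳ = 81.10 mm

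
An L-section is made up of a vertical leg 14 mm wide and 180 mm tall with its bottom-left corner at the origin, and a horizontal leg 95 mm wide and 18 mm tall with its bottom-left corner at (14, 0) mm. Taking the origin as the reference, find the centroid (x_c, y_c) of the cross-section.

Part | A | x̄ᵢ | ȳᵢ | A·x̄ᵢ | A·ȳᵢ
vertical leg | 2520.00 | 7.00 | 90.00 | 17640.00 | 226800.00
horizontal leg | 1710.00 | 61.50 | 9.00 | 105165.00 | 15390.00
Σ | 4230.00 |  |  | 122805.00 | 242190.00
x_c = 122805.00 / 4230.00 = 29.03 mm
y_c = 242190.00 / 4230.00 = 57.26 mm

x_c = 29.03 mm, y_c = 57.26 mm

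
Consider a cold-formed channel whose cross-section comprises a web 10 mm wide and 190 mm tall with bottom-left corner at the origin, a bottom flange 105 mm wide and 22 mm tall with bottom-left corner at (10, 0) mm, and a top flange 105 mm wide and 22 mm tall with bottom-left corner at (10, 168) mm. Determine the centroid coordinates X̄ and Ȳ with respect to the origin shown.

web: A = 10 × 190 = 1900.00, centroid at (5.00, 95.00).
bottom flange: A = 105 × 22 = 2310.00, centroid at (62.50, 11.00).
top flange: A = 105 × 22 = 2310.00, centroid at (62.50, 179.00).
ΣA = 6520.00 mm²
ΣAX̄ = (1900.00)(5.00) + (2310.00)(62.50) + (2310.00)(62.50) = 298250.00 mm³
ΣAȲ = (1900.00)(95.00) + (2310.00)(11.00) + (2310.00)(179.00) = 619400.00 mm³
X̄ = 298250.00 / 6520.00 = 45.74 mm
Ȳ = 619400.00 / 6520.00 = 95.00 mm

X̄ = 45.74 mm, Ȳ = 95.00 mm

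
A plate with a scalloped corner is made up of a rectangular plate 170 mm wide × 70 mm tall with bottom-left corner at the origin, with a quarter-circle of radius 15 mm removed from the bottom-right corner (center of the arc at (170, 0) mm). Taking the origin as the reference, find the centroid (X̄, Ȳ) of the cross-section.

X̄ = 83.81 mm, Ȳ = 35.43 mm

plate: A = 170 × 70 = 11900.00, centroid at (85.00, 35.00).
removed quarter-circle: A = −¼π·15² = -176.71, centroid at (163.63, 6.37).
ΣA = 11723.29 mm², ΣAX̄ = 982583.52 mm³, ΣAȲ = 415375.00 mm³.
X̄ = 982583.52/11723.29 = 83.81 mm; Ȳ = 415375.00/11723.29 = 35.43 mm.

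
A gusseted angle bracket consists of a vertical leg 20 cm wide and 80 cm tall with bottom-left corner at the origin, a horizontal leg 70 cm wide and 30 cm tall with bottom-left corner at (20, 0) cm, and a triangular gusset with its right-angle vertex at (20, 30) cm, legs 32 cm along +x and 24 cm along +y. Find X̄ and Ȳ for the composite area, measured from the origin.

vertical leg: A = 20 × 80 = 1600.00, centroid at (10.00, 40.00).
horizontal leg: A = 70 × 30 = 2100.00, centroid at (55.00, 15.00).
gusset: A = ½·32·24 = 384.00, centroid at (30.67, 38.00).
ΣA = 4084.00 cm²
ΣAX̄ = (1600.00)(10.00) + (2100.00)(55.00) + (384.00)(30.67) = 143276.00 cm³
ΣAȲ = (1600.00)(40.00) + (2100.00)(15.00) + (384.00)(38.00) = 110092.00 cm³
X̄ = 143276.00 / 4084.00 = 35.08 cm
Ȳ = 110092.00 / 4084.00 = 26.96 cm

X̄ = 35.08 cm, Ȳ = 26.96 cm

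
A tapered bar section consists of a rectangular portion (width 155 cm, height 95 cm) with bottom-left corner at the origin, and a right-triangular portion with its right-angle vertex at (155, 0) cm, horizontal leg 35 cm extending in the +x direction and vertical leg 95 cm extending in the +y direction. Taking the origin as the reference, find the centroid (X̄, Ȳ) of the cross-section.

X̄ = 86.55 cm, Ȳ = 45.89 cm

Part | A | x̄ᵢ | ȳᵢ | A·x̄ᵢ | A·ȳᵢ
rectangular portion | 14725.00 | 77.50 | 47.50 | 1141187.50 | 699437.50
triangular portion | 1662.50 | 166.67 | 31.67 | 277083.33 | 52645.83
Σ | 16387.50 |  |  | 1418270.83 | 752083.33
X̄ = 1418270.83 / 16387.50 = 86.55 cm
Ȳ = 752083.33 / 16387.50 = 45.89 cm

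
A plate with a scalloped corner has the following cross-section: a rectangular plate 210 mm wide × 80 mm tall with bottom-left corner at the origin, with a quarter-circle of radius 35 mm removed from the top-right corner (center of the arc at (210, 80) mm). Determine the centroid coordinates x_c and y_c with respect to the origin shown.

plate: A = 210 × 80 = 16800.00, centroid at (105.00, 40.00).
removed quarter-circle: A = −¼π·35² = -962.11, centroid at (195.15, 65.15).
ΣA = 15837.89 mm²
ΣAx_c = (16800.00)(105.00) + (-962.11)(195.15) = 1576247.99 mm³
ΣAy_c = (16800.00)(40.00) + (-962.11)(65.15) = 609322.65 mm³
x_c = 1576247.99 / 15837.89 = 99.52 mm
y_c = 609322.65 / 15837.89 = 38.47 mm

x_c = 99.52 mm, y_c = 38.47 mm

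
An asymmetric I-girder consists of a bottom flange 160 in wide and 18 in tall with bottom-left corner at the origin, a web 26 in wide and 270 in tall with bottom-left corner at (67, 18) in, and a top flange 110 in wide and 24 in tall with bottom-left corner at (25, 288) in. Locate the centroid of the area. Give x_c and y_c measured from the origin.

x_c = 80.00 in, y_c = 150.88 in

bottom flange: A = 160 × 18 = 2880.00, centroid at (80.00, 9.00).
web: A = 26 × 270 = 7020.00, centroid at (80.00, 153.00).
top flange: A = 110 × 24 = 2640.00, centroid at (80.00, 300.00).
ΣA = 12540.00 in², ΣAx_c = 1003200.00 in³, ΣAy_c = 1891980.00 in³.
x_c = 1003200.00/12540.00 = 80.00 in; y_c = 1891980.00/12540.00 = 150.88 in.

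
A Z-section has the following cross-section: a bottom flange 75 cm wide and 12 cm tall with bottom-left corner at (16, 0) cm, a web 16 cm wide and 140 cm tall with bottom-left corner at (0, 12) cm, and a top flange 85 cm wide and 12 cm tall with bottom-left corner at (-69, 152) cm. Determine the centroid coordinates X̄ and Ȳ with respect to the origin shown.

X̄ = 9.38 cm, Ȳ = 84.19 cm

bottom flange: A = 75 × 12 = 900.00, centroid at (53.50, 6.00).
web: A = 16 × 140 = 2240.00, centroid at (8.00, 82.00).
top flange: A = 85 × 12 = 1020.00, centroid at (-26.50, 158.00).
ΣA = 4160.00 cm²
ΣAX̄ = (900.00)(53.50) + (2240.00)(8.00) + (1020.00)(-26.50) = 39040.00 cm³
ΣAȲ = (900.00)(6.00) + (2240.00)(82.00) + (1020.00)(158.00) = 350240.00 cm³
X̄ = 39040.00 / 4160.00 = 9.38 cm
Ȳ = 350240.00 / 4160.00 = 84.19 cm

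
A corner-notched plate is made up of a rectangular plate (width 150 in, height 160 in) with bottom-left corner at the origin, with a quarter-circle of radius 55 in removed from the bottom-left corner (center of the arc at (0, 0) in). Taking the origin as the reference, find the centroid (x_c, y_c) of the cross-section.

x_c = 80.68 in, y_c = 86.22 in

Part | A | x̄ᵢ | ȳᵢ | A·x̄ᵢ | A·ȳᵢ
plate | 24000.00 | 75.00 | 80.00 | 1800000.00 | 1920000.00
removed quarter-circle | -2375.83 | 23.34 | 23.34 | -55458.33 | -55458.33
Σ | 21624.17 |  |  | 1744541.67 | 1864541.67
x_c = 1744541.67 / 21624.17 = 80.68 in
y_c = 1864541.67 / 21624.17 = 86.22 in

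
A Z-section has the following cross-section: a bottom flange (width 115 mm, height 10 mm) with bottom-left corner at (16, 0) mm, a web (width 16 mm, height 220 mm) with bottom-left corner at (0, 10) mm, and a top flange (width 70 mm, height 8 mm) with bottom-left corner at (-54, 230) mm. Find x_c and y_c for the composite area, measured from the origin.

x_c = 19.51 mm, y_c = 106.92 mm

bottom flange: A = 115 × 10 = 1150.00, centroid at (73.50, 5.00).
web: A = 16 × 220 = 3520.00, centroid at (8.00, 120.00).
top flange: A = 70 × 8 = 560.00, centroid at (-19.00, 234.00).
ΣA = 5230.00 mm², ΣAx_c = 102045.00 mm³, ΣAy_c = 559190.00 mm³.
x_c = 102045.00/5230.00 = 19.51 mm; y_c = 559190.00/5230.00 = 106.92 mm.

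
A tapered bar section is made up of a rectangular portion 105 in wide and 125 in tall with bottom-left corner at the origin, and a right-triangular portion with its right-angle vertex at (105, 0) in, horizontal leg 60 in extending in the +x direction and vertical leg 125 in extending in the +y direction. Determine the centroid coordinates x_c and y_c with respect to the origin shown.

rectangular portion: A = 105 × 125 = 13125.00, centroid at (52.50, 62.50).
triangular portion: A = ½·60·125 = 3750.00, centroid at (125.00, 41.67).
ΣA = 16875.00 in², ΣAx_c = 1157812.50 in³, ΣAy_c = 976562.50 in³.
x_c = 1157812.50/16875.00 = 68.61 in; y_c = 976562.50/16875.00 = 57.87 in.

x_c = 68.61 in, y_c = 57.87 in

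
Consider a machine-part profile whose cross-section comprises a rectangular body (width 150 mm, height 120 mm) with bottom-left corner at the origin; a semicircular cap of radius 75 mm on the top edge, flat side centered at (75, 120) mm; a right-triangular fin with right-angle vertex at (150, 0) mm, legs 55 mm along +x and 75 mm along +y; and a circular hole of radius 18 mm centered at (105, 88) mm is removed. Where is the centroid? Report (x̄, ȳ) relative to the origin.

rectangular body: A = 150 × 120 = 18000.00, centroid at (75.00, 60.00).
semicircular top: A = ½π·75² = 8835.73, centroid at (75.00, 151.83).
triangular fin: A = ½·55·75 = 2062.50, centroid at (168.33, 25.00).
hole: A = −π·18² = -1017.88, centroid at (105.00, 88.00).
ΣA = 27880.35 mm², ΣAx̄ = 2252990.22 mm³, ΣAȳ = 2383526.93 mm³.
x̄ = 2252990.22/27880.35 = 80.81 mm; ȳ = 2383526.93/27880.35 = 85.49 mm.

x̄ = 80.81 mm, ȳ = 85.49 mm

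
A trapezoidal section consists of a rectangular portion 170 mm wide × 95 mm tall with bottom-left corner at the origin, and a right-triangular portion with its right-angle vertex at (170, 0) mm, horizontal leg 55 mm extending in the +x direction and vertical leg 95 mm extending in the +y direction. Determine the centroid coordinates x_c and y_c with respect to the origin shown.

Part | A | x̄ᵢ | ȳᵢ | A·x̄ᵢ | A·ȳᵢ
rectangular portion | 16150.00 | 85.00 | 47.50 | 1372750.00 | 767125.00
triangular portion | 2612.50 | 188.33 | 31.67 | 492020.83 | 82729.17
Σ | 18762.50 |  |  | 1864770.83 | 849854.17
x_c = 1864770.83 / 18762.50 = 99.39 mm
y_c = 849854.17 / 18762.50 = 45.30 mm

x_c = 99.39 mm, y_c = 45.30 mm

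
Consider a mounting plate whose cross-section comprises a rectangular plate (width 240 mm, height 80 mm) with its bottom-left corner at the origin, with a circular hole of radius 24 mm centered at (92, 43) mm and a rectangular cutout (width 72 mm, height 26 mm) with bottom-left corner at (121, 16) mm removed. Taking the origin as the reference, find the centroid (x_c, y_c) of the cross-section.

x_c = 118.80 mm, y_c = 40.98 mm

plate: A = 240 × 80 = 19200.00, centroid at (120.00, 40.00).
hole 1: A = −π·24² = -1809.56, centroid at (92.00, 43.00).
hole 2: A = −(72 × 26) = -1872.00, centroid at (157.00, 29.00).
ΣA = 15518.44 mm²
ΣAx_c = (19200.00)(120.00) + (-1809.56)(92.00) + (-1872.00)(157.00) = 1843616.72 mm³
ΣAy_c = (19200.00)(40.00) + (-1809.56)(43.00) + (-1872.00)(29.00) = 635901.03 mm³
x_c = 1843616.72 / 15518.44 = 118.80 mm
y_c = 635901.03 / 15518.44 = 40.98 mm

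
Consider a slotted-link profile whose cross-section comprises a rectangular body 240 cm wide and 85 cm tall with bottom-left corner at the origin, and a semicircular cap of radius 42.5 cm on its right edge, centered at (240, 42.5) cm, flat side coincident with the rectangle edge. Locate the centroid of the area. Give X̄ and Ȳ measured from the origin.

X̄ = 136.85 cm, Ȳ = 42.50 cm

Part | A | x̄ᵢ | ȳᵢ | A·x̄ᵢ | A·ȳᵢ
rectangular body | 20400.00 | 120.00 | 42.50 | 2448000.00 | 867000.00
semicircular end | 2837.25 | 258.04 | 42.50 | 732117.29 | 120583.16
Σ | 23237.25 |  |  | 3180117.29 | 987583.16
X̄ = 3180117.29 / 23237.25 = 136.85 cm
Ȳ = 987583.16 / 23237.25 = 42.50 cm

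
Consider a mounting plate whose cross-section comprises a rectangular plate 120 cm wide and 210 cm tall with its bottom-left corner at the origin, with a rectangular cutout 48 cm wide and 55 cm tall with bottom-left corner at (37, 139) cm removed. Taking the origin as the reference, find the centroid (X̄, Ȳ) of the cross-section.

Part | A | x̄ᵢ | ȳᵢ | A·x̄ᵢ | A·ȳᵢ
plate | 25200.00 | 60.00 | 105.00 | 1512000.00 | 2646000.00
hole | -2640.00 | 61.00 | 166.50 | -161040.00 | -439560.00
Σ | 22560.00 |  |  | 1350960.00 | 2206440.00
X̄ = 1350960.00 / 22560.00 = 59.88 cm
Ȳ = 2206440.00 / 22560.00 = 97.80 cm

X̄ = 59.88 cm, Ȳ = 97.80 cm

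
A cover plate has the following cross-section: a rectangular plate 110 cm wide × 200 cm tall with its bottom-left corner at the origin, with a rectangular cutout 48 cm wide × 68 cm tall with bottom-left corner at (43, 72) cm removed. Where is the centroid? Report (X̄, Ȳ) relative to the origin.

Part | A | x̄ᵢ | ȳᵢ | A·x̄ᵢ | A·ȳᵢ
plate | 22000.00 | 55.00 | 100.00 | 1210000.00 | 2200000.00
hole | -3264.00 | 67.00 | 106.00 | -218688.00 | -345984.00
Σ | 18736.00 |  |  | 991312.00 | 1854016.00
X̄ = 991312.00 / 18736.00 = 52.91 cm
Ȳ = 1854016.00 / 18736.00 = 98.95 cm

X̄ = 52.91 cm, Ȳ = 98.95 cm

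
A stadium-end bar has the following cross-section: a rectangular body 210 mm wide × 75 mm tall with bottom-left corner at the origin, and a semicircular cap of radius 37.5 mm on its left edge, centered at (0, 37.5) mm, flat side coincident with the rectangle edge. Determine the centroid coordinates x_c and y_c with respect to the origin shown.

x_c = 90.13 mm, y_c = 37.50 mm

Part | A | x̄ᵢ | ȳᵢ | A·x̄ᵢ | A·ȳᵢ
rectangular body | 15750.00 | 105.00 | 37.50 | 1653750.00 | 590625.00
semicircular end | 2208.93 | -15.92 | 37.50 | -35156.25 | 82834.96
Σ | 17958.93 |  |  | 1618593.75 | 673459.96
x_c = 1618593.75 / 17958.93 = 90.13 mm
y_c = 673459.96 / 17958.93 = 37.50 mm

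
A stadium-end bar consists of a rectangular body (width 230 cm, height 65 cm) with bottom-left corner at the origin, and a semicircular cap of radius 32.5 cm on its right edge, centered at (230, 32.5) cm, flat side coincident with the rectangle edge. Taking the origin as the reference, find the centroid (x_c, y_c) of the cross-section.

x_c = 127.87 cm, y_c = 32.50 cm

Part | A | x̄ᵢ | ȳᵢ | A·x̄ᵢ | A·ȳᵢ
rectangular body | 14950.00 | 115.00 | 32.50 | 1719250.00 | 485875.00
semicircular end | 1659.15 | 243.79 | 32.50 | 404490.75 | 53922.49
Σ | 16609.15 |  |  | 2123740.75 | 539797.49
x_c = 2123740.75 / 16609.15 = 127.87 cm
y_c = 539797.49 / 16609.15 = 32.50 cm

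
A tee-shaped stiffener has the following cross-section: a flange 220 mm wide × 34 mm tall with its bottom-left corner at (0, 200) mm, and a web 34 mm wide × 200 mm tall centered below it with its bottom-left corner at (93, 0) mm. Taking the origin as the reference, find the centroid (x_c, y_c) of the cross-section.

x_c = 110.00 mm, y_c = 161.29 mm

Part | A | x̄ᵢ | ȳᵢ | A·x̄ᵢ | A·ȳᵢ
web | 6800.00 | 110.00 | 100.00 | 748000.00 | 680000.00
flange | 7480.00 | 110.00 | 217.00 | 822800.00 | 1623160.00
Σ | 14280.00 |  |  | 1570800.00 | 2303160.00
x_c = 1570800.00 / 14280.00 = 110.00 mm
y_c = 2303160.00 / 14280.00 = 161.29 mm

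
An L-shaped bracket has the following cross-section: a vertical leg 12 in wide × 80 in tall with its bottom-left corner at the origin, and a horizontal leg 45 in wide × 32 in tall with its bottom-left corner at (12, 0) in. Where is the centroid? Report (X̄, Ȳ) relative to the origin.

X̄ = 23.10 in, Ȳ = 25.60 in

vertical leg: A = 12 × 80 = 960.00, centroid at (6.00, 40.00).
horizontal leg: A = 45 × 32 = 1440.00, centroid at (34.50, 16.00).
ΣA = 2400.00 in²
ΣAX̄ = (960.00)(6.00) + (1440.00)(34.50) = 55440.00 in³
ΣAȲ = (960.00)(40.00) + (1440.00)(16.00) = 61440.00 in³
X̄ = 55440.00 / 2400.00 = 23.10 in
Ȳ = 61440.00 / 2400.00 = 25.60 in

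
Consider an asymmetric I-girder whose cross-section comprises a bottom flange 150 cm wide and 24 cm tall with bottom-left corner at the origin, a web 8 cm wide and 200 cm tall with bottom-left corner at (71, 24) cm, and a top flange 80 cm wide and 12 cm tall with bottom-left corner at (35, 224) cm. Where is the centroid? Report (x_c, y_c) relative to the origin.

bottom flange: A = 150 × 24 = 3600.00, centroid at (75.00, 12.00).
web: A = 8 × 200 = 1600.00, centroid at (75.00, 124.00).
top flange: A = 80 × 12 = 960.00, centroid at (75.00, 230.00).
ΣA = 6160.00 cm², ΣAx_c = 462000.00 cm³, ΣAy_c = 462400.00 cm³.
x_c = 462000.00/6160.00 = 75.00 cm; y_c = 462400.00/6160.00 = 75.06 cm.

x_c = 75.00 cm, y_c = 75.06 cm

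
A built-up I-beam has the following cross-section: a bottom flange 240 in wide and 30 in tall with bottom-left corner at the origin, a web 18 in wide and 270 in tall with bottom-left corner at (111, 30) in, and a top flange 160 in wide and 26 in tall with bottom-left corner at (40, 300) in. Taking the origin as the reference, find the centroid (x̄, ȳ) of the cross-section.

bottom flange: A = 240 × 30 = 7200.00, centroid at (120.00, 15.00).
web: A = 18 × 270 = 4860.00, centroid at (120.00, 165.00).
top flange: A = 160 × 26 = 4160.00, centroid at (120.00, 313.00).
ΣA = 16220.00 in²
ΣAx̄ = (7200.00)(120.00) + (4860.00)(120.00) + (4160.00)(120.00) = 1946400.00 in³
ΣAȳ = (7200.00)(15.00) + (4860.00)(165.00) + (4160.00)(313.00) = 2211980.00 in³
x̄ = 1946400.00 / 16220.00 = 120.00 in
ȳ = 2211980.00 / 16220.00 = 136.37 in

x̄ = 120.00 in, ȳ = 136.37 in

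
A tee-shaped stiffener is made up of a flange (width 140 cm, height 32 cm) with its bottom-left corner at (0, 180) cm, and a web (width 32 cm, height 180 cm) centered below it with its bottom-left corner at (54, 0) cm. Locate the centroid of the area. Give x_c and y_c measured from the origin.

x_c = 70.00 cm, y_c = 136.38 cm

web: A = 32 × 180 = 5760.00, centroid at (70.00, 90.00).
flange: A = 140 × 32 = 4480.00, centroid at (70.00, 196.00).
ΣA = 10240.00 cm²
ΣAx_c = (5760.00)(70.00) + (4480.00)(70.00) = 716800.00 cm³
ΣAy_c = (5760.00)(90.00) + (4480.00)(196.00) = 1396480.00 cm³
x_c = 716800.00 / 10240.00 = 70.00 cm
y_c = 1396480.00 / 10240.00 = 136.38 cm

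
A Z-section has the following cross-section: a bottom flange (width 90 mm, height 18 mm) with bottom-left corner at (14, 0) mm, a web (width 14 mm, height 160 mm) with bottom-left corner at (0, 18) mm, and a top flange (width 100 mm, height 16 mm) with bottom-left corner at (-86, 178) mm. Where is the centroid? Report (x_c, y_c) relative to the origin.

x_c = 9.83 mm, y_c = 97.38 mm

bottom flange: A = 90 × 18 = 1620.00, centroid at (59.00, 9.00).
web: A = 14 × 160 = 2240.00, centroid at (7.00, 98.00).
top flange: A = 100 × 16 = 1600.00, centroid at (-36.00, 186.00).
ΣA = 5460.00 mm²
ΣAx_c = (1620.00)(59.00) + (2240.00)(7.00) + (1600.00)(-36.00) = 53660.00 mm³
ΣAy_c = (1620.00)(9.00) + (2240.00)(98.00) + (1600.00)(186.00) = 531700.00 mm³
x_c = 53660.00 / 5460.00 = 9.83 mm
y_c = 531700.00 / 5460.00 = 97.38 mm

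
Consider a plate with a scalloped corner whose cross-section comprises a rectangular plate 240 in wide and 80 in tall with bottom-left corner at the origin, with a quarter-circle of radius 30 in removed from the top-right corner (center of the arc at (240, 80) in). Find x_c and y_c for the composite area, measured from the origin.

x_c = 115.90 in, y_c = 38.96 in

plate: A = 240 × 80 = 19200.00, centroid at (120.00, 40.00).
removed quarter-circle: A = −¼π·30² = -706.86, centroid at (227.27, 67.27).
ΣA = 18493.14 in², ΣAx_c = 2143354.00 in³, ΣAy_c = 720451.33 in³.
x_c = 2143354.00/18493.14 = 115.90 in; y_c = 720451.33/18493.14 = 38.96 in.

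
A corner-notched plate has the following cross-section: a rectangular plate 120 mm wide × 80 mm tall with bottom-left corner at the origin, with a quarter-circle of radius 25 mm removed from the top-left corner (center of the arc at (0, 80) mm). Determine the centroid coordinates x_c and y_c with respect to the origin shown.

Part | A | x̄ᵢ | ȳᵢ | A·x̄ᵢ | A·ȳᵢ
plate | 9600.00 | 60.00 | 40.00 | 576000.00 | 384000.00
removed quarter-circle | -490.87 | 10.61 | 69.39 | -5208.33 | -34061.57
Σ | 9109.13 |  |  | 570791.67 | 349938.43
x_c = 570791.67 / 9109.13 = 62.66 mm
y_c = 349938.43 / 9109.13 = 38.42 mm

x_c = 62.66 mm, y_c = 38.42 mm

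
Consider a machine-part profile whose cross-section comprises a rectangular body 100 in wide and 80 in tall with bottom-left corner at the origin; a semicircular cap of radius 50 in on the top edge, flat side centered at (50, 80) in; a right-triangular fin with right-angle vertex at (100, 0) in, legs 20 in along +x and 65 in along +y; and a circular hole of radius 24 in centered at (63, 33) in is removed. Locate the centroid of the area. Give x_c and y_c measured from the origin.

Part | A | x̄ᵢ | ȳᵢ | A·x̄ᵢ | A·ȳᵢ
rectangular body | 8000.00 | 50.00 | 40.00 | 400000.00 | 320000.00
semicircular top | 3926.99 | 50.00 | 101.22 | 196349.54 | 397492.60
triangular fin | 650.00 | 106.67 | 21.67 | 69333.33 | 14083.33
hole | -1809.56 | 63.00 | 33.00 | -114002.11 | -59715.39
Σ | 10767.43 |  |  | 551680.76 | 671860.54
x_c = 551680.76 / 10767.43 = 51.24 in
y_c = 671860.54 / 10767.43 = 62.40 in

x_c = 51.24 in, y_c = 62.40 in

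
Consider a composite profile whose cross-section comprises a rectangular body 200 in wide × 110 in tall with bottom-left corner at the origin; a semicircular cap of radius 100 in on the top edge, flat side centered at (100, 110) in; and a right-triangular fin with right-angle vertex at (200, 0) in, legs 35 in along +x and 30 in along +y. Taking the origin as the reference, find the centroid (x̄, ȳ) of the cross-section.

Part | A | x̄ᵢ | ȳᵢ | A·x̄ᵢ | A·ȳᵢ
rectangular body | 22000.00 | 100.00 | 55.00 | 2200000.00 | 1210000.00
semicircular top | 15707.96 | 100.00 | 152.44 | 1570796.33 | 2394542.63
triangular fin | 525.00 | 211.67 | 10.00 | 111125.00 | 5250.00
Σ | 38232.96 |  |  | 3881921.33 | 3609792.63
x̄ = 3881921.33 / 38232.96 = 101.53 in
ȳ = 3609792.63 / 38232.96 = 94.42 in

x̄ = 101.53 in, ȳ = 94.42 in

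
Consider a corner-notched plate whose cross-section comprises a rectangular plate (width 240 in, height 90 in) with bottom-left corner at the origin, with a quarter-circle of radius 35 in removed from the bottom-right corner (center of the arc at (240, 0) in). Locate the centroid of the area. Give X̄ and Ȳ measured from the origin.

X̄ = 115.10 in, Ȳ = 46.41 in

plate: A = 240 × 90 = 21600.00, centroid at (120.00, 45.00).
removed quarter-circle: A = −¼π·35² = -962.11, centroid at (225.15, 14.85).
ΣA = 20637.89 in², ΣAX̄ = 2375384.61 in³, ΣAȲ = 957708.33 in³.
X̄ = 2375384.61/20637.89 = 115.10 in; Ȳ = 957708.33/20637.89 = 46.41 in.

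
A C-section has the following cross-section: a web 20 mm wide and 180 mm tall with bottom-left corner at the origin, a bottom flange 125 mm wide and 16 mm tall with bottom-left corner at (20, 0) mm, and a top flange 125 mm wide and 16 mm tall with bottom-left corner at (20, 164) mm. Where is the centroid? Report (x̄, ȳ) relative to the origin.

x̄ = 48.16 mm, ȳ = 90.00 mm

web: A = 20 × 180 = 3600.00, centroid at (10.00, 90.00).
bottom flange: A = 125 × 16 = 2000.00, centroid at (82.50, 8.00).
top flange: A = 125 × 16 = 2000.00, centroid at (82.50, 172.00).
ΣA = 7600.00 mm²
ΣAx̄ = (3600.00)(10.00) + (2000.00)(82.50) + (2000.00)(82.50) = 366000.00 mm³
ΣAȳ = (3600.00)(90.00) + (2000.00)(8.00) + (2000.00)(172.00) = 684000.00 mm³
x̄ = 366000.00 / 7600.00 = 48.16 mm
ȳ = 684000.00 / 7600.00 = 90.00 mm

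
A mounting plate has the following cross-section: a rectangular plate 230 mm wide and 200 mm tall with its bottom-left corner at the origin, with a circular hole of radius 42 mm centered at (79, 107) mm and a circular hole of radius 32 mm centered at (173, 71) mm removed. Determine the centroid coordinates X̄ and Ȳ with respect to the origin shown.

X̄ = 115.35 mm, Ȳ = 101.46 mm

Part | A | x̄ᵢ | ȳᵢ | A·x̄ᵢ | A·ȳᵢ
plate | 46000.00 | 115.00 | 100.00 | 5290000.00 | 4600000.00
hole 1 | -5541.77 | 79.00 | 107.00 | -437799.79 | -592969.33
hole 2 | -3216.99 | 173.00 | 71.00 | -556539.42 | -228406.35
Σ | 37241.24 |  |  | 4295660.79 | 3778624.32
X̄ = 4295660.79 / 37241.24 = 115.35 mm
Ȳ = 3778624.32 / 37241.24 = 101.46 mm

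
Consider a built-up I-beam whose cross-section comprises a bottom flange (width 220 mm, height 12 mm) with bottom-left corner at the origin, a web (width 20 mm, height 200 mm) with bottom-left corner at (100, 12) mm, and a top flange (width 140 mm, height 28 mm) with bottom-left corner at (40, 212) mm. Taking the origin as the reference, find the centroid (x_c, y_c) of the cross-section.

x_c = 110.00 mm, y_c = 127.82 mm

bottom flange: A = 220 × 12 = 2640.00, centroid at (110.00, 6.00).
web: A = 20 × 200 = 4000.00, centroid at (110.00, 112.00).
top flange: A = 140 × 28 = 3920.00, centroid at (110.00, 226.00).
ΣA = 10560.00 mm², ΣAx_c = 1161600.00 mm³, ΣAy_c = 1349760.00 mm³.
x_c = 1161600.00/10560.00 = 110.00 mm; y_c = 1349760.00/10560.00 = 127.82 mm.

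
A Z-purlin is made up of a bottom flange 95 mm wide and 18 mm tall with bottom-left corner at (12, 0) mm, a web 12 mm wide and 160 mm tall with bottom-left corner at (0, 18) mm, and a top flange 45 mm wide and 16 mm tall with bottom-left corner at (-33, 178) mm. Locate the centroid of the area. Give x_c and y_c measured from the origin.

x_c = 24.30 mm, y_c = 77.58 mm

bottom flange: A = 95 × 18 = 1710.00, centroid at (59.50, 9.00).
web: A = 12 × 160 = 1920.00, centroid at (6.00, 98.00).
top flange: A = 45 × 16 = 720.00, centroid at (-10.50, 186.00).
ΣA = 4350.00 mm²
ΣAx_c = (1710.00)(59.50) + (1920.00)(6.00) + (720.00)(-10.50) = 105705.00 mm³
ΣAy_c = (1710.00)(9.00) + (1920.00)(98.00) + (720.00)(186.00) = 337470.00 mm³
x_c = 105705.00 / 4350.00 = 24.30 mm
y_c = 337470.00 / 4350.00 = 77.58 mm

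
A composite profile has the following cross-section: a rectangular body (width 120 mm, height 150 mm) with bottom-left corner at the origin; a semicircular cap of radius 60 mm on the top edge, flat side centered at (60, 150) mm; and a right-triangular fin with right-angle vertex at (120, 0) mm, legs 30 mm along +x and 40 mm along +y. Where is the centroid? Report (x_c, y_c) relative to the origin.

rectangular body: A = 120 × 150 = 18000.00, centroid at (60.00, 75.00).
semicircular top: A = ½π·60² = 5654.87, centroid at (60.00, 175.46).
triangular fin: A = ½·30·40 = 600.00, centroid at (130.00, 13.33).
ΣA = 24254.87 mm², ΣAx_c = 1497292.01 mm³, ΣAy_c = 2350230.02 mm³.
x_c = 1497292.01/24254.87 = 61.73 mm; y_c = 2350230.02/24254.87 = 96.90 mm.

x_c = 61.73 mm, y_c = 96.90 mm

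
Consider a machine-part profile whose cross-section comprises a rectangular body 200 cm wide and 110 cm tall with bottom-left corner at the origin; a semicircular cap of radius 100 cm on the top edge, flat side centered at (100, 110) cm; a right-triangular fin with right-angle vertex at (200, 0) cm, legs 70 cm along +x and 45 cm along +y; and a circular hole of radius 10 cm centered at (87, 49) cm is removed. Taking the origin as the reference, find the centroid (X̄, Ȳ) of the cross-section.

X̄ = 105.09 cm, Ȳ = 92.71 cm

Part | A | x̄ᵢ | ȳᵢ | A·x̄ᵢ | A·ȳᵢ
rectangular body | 22000.00 | 100.00 | 55.00 | 2200000.00 | 1210000.00
semicircular top | 15707.96 | 100.00 | 152.44 | 1570796.33 | 2394542.63
triangular fin | 1575.00 | 223.33 | 15.00 | 351750.00 | 23625.00
hole | -314.16 | 87.00 | 49.00 | -27331.86 | -15393.80
Σ | 38968.80 |  |  | 4095214.47 | 3612773.82
X̄ = 4095214.47 / 38968.80 = 105.09 cm
Ȳ = 3612773.82 / 38968.80 = 92.71 cm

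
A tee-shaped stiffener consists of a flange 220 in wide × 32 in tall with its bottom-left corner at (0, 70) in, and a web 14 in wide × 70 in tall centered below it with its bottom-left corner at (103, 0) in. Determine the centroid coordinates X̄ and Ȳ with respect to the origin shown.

Part | A | x̄ᵢ | ȳᵢ | A·x̄ᵢ | A·ȳᵢ
web | 980.00 | 110.00 | 35.00 | 107800.00 | 34300.00
flange | 7040.00 | 110.00 | 86.00 | 774400.00 | 605440.00
Σ | 8020.00 |  |  | 882200.00 | 639740.00
X̄ = 882200.00 / 8020.00 = 110.00 in
Ȳ = 639740.00 / 8020.00 = 79.77 in

X̄ = 110.00 in, Ȳ = 79.77 in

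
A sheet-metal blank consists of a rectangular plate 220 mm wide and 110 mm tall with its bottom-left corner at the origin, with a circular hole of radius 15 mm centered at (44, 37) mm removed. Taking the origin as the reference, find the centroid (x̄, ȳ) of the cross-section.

Part | A | x̄ᵢ | ȳᵢ | A·x̄ᵢ | A·ȳᵢ
plate | 24200.00 | 110.00 | 55.00 | 2662000.00 | 1331000.00
hole | -706.86 | 44.00 | 37.00 | -31101.77 | -26153.76
Σ | 23493.14 |  |  | 2630898.23 | 1304846.24
x̄ = 2630898.23 / 23493.14 = 111.99 mm
ȳ = 1304846.24 / 23493.14 = 55.54 mm

x̄ = 111.99 mm, ȳ = 55.54 mm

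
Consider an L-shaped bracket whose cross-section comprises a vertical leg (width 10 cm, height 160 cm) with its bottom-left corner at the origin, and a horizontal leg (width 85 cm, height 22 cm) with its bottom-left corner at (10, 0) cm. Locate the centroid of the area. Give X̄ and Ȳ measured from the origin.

vertical leg: A = 10 × 160 = 1600.00, centroid at (5.00, 80.00).
horizontal leg: A = 85 × 22 = 1870.00, centroid at (52.50, 11.00).
ΣA = 3470.00 cm²
ΣAX̄ = (1600.00)(5.00) + (1870.00)(52.50) = 106175.00 cm³
ΣAȲ = (1600.00)(80.00) + (1870.00)(11.00) = 148570.00 cm³
X̄ = 106175.00 / 3470.00 = 30.60 cm
Ȳ = 148570.00 / 3470.00 = 42.82 cm

X̄ = 30.60 cm, Ȳ = 42.82 cm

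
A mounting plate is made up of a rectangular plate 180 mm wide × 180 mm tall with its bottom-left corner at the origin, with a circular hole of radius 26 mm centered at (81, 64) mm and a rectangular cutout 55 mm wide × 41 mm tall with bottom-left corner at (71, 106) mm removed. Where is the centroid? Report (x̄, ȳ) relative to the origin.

Part | A | x̄ᵢ | ȳᵢ | A·x̄ᵢ | A·ȳᵢ
plate | 32400.00 | 90.00 | 90.00 | 2916000.00 | 2916000.00
hole 1 | -2123.72 | 81.00 | 64.00 | -172021.05 | -135917.86
hole 2 | -2255.00 | 98.50 | 126.50 | -222117.50 | -285257.50
Σ | 28021.28 |  |  | 2521861.45 | 2494824.64
x̄ = 2521861.45 / 28021.28 = 90.00 mm
ȳ = 2494824.64 / 28021.28 = 89.03 mm

x̄ = 90.00 mm, ȳ = 89.03 mm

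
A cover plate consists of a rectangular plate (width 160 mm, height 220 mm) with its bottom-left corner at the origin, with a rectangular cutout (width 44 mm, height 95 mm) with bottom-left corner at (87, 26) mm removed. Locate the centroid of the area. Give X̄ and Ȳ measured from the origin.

X̄ = 76.09 mm, Ȳ = 114.92 mm

Part | A | x̄ᵢ | ȳᵢ | A·x̄ᵢ | A·ȳᵢ
plate | 35200.00 | 80.00 | 110.00 | 2816000.00 | 3872000.00
hole | -4180.00 | 109.00 | 73.50 | -455620.00 | -307230.00
Σ | 31020.00 |  |  | 2360380.00 | 3564770.00
X̄ = 2360380.00 / 31020.00 = 76.09 mm
Ȳ = 3564770.00 / 31020.00 = 114.92 mm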